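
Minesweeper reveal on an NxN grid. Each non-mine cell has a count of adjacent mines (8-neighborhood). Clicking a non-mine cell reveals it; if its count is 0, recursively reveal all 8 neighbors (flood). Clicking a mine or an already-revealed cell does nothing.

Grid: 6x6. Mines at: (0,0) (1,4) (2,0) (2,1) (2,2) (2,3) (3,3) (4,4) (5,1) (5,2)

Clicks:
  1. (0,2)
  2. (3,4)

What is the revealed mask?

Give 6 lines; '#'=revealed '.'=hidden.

Answer: .###..
.###..
......
....#.
......
......

Derivation:
Click 1 (0,2) count=0: revealed 6 new [(0,1) (0,2) (0,3) (1,1) (1,2) (1,3)] -> total=6
Click 2 (3,4) count=3: revealed 1 new [(3,4)] -> total=7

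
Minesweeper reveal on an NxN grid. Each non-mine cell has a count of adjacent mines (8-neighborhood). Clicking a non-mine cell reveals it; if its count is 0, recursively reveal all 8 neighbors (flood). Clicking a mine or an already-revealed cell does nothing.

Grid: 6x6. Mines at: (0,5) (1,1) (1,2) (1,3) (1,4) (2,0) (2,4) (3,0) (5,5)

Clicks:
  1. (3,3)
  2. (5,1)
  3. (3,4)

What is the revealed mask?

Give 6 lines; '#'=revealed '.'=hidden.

Click 1 (3,3) count=1: revealed 1 new [(3,3)] -> total=1
Click 2 (5,1) count=0: revealed 16 new [(2,1) (2,2) (2,3) (3,1) (3,2) (3,4) (4,0) (4,1) (4,2) (4,3) (4,4) (5,0) (5,1) (5,2) (5,3) (5,4)] -> total=17
Click 3 (3,4) count=1: revealed 0 new [(none)] -> total=17

Answer: ......
......
.###..
.####.
#####.
#####.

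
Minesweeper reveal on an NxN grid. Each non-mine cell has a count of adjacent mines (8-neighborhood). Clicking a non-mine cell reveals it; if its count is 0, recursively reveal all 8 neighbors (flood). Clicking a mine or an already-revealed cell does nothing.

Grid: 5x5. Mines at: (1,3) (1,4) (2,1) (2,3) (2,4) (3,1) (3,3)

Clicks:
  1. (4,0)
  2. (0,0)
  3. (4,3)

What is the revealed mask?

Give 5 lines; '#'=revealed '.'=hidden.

Answer: ###..
###..
.....
.....
#..#.

Derivation:
Click 1 (4,0) count=1: revealed 1 new [(4,0)] -> total=1
Click 2 (0,0) count=0: revealed 6 new [(0,0) (0,1) (0,2) (1,0) (1,1) (1,2)] -> total=7
Click 3 (4,3) count=1: revealed 1 new [(4,3)] -> total=8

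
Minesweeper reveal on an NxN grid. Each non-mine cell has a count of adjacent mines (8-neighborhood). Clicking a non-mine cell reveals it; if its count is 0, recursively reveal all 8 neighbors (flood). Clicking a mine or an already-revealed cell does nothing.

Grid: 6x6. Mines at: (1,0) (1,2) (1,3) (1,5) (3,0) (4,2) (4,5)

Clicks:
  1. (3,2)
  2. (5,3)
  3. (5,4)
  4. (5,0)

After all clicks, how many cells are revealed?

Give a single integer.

Click 1 (3,2) count=1: revealed 1 new [(3,2)] -> total=1
Click 2 (5,3) count=1: revealed 1 new [(5,3)] -> total=2
Click 3 (5,4) count=1: revealed 1 new [(5,4)] -> total=3
Click 4 (5,0) count=0: revealed 4 new [(4,0) (4,1) (5,0) (5,1)] -> total=7

Answer: 7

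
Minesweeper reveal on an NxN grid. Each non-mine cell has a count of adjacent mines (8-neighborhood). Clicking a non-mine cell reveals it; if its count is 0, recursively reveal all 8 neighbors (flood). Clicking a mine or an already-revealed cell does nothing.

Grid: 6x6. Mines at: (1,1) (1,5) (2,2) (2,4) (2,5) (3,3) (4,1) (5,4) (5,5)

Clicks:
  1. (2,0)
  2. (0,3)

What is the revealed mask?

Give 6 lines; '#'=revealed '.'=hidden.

Click 1 (2,0) count=1: revealed 1 new [(2,0)] -> total=1
Click 2 (0,3) count=0: revealed 6 new [(0,2) (0,3) (0,4) (1,2) (1,3) (1,4)] -> total=7

Answer: ..###.
..###.
#.....
......
......
......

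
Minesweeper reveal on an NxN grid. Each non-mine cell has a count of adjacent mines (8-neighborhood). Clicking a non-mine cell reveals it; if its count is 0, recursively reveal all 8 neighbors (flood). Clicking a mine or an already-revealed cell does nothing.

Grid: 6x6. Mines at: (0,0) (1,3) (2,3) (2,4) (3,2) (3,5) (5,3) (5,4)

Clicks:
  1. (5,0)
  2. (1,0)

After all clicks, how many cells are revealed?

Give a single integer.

Click 1 (5,0) count=0: revealed 12 new [(1,0) (1,1) (2,0) (2,1) (3,0) (3,1) (4,0) (4,1) (4,2) (5,0) (5,1) (5,2)] -> total=12
Click 2 (1,0) count=1: revealed 0 new [(none)] -> total=12

Answer: 12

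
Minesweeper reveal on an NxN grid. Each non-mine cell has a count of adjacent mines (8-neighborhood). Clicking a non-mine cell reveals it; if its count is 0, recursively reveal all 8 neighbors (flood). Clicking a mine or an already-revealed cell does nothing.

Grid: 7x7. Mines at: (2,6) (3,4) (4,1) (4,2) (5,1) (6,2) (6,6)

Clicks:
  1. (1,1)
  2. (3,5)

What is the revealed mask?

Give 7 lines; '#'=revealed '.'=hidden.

Click 1 (1,1) count=0: revealed 24 new [(0,0) (0,1) (0,2) (0,3) (0,4) (0,5) (0,6) (1,0) (1,1) (1,2) (1,3) (1,4) (1,5) (1,6) (2,0) (2,1) (2,2) (2,3) (2,4) (2,5) (3,0) (3,1) (3,2) (3,3)] -> total=24
Click 2 (3,5) count=2: revealed 1 new [(3,5)] -> total=25

Answer: #######
#######
######.
####.#.
.......
.......
.......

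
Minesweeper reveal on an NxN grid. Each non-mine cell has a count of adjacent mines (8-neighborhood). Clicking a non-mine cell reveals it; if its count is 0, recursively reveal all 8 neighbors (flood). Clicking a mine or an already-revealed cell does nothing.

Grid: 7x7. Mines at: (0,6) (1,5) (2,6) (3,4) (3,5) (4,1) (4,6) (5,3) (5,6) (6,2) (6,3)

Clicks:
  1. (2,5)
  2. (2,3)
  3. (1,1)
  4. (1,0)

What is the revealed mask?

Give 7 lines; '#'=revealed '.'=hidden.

Click 1 (2,5) count=4: revealed 1 new [(2,5)] -> total=1
Click 2 (2,3) count=1: revealed 1 new [(2,3)] -> total=2
Click 3 (1,1) count=0: revealed 18 new [(0,0) (0,1) (0,2) (0,3) (0,4) (1,0) (1,1) (1,2) (1,3) (1,4) (2,0) (2,1) (2,2) (2,4) (3,0) (3,1) (3,2) (3,3)] -> total=20
Click 4 (1,0) count=0: revealed 0 new [(none)] -> total=20

Answer: #####..
#####..
######.
####...
.......
.......
.......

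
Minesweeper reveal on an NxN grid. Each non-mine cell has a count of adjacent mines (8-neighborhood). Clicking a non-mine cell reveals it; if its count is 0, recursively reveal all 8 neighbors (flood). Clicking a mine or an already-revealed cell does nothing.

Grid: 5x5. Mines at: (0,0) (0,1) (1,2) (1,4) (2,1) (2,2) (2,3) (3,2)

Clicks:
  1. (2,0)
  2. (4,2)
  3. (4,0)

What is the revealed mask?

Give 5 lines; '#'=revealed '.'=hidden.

Answer: .....
.....
#....
##...
###..

Derivation:
Click 1 (2,0) count=1: revealed 1 new [(2,0)] -> total=1
Click 2 (4,2) count=1: revealed 1 new [(4,2)] -> total=2
Click 3 (4,0) count=0: revealed 4 new [(3,0) (3,1) (4,0) (4,1)] -> total=6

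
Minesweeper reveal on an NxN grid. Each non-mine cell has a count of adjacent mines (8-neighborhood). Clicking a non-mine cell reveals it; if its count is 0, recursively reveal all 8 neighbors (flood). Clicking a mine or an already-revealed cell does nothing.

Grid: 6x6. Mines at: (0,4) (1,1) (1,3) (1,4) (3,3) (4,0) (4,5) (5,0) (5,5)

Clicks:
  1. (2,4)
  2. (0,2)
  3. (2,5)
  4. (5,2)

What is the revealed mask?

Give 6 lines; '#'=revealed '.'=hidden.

Click 1 (2,4) count=3: revealed 1 new [(2,4)] -> total=1
Click 2 (0,2) count=2: revealed 1 new [(0,2)] -> total=2
Click 3 (2,5) count=1: revealed 1 new [(2,5)] -> total=3
Click 4 (5,2) count=0: revealed 8 new [(4,1) (4,2) (4,3) (4,4) (5,1) (5,2) (5,3) (5,4)] -> total=11

Answer: ..#...
......
....##
......
.####.
.####.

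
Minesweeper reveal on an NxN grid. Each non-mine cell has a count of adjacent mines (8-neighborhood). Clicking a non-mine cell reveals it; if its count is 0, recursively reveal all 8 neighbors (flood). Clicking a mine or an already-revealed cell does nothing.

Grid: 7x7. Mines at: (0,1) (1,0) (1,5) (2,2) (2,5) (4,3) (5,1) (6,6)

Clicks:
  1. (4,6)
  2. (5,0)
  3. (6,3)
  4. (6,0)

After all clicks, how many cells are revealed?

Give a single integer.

Answer: 17

Derivation:
Click 1 (4,6) count=0: revealed 9 new [(3,4) (3,5) (3,6) (4,4) (4,5) (4,6) (5,4) (5,5) (5,6)] -> total=9
Click 2 (5,0) count=1: revealed 1 new [(5,0)] -> total=10
Click 3 (6,3) count=0: revealed 6 new [(5,2) (5,3) (6,2) (6,3) (6,4) (6,5)] -> total=16
Click 4 (6,0) count=1: revealed 1 new [(6,0)] -> total=17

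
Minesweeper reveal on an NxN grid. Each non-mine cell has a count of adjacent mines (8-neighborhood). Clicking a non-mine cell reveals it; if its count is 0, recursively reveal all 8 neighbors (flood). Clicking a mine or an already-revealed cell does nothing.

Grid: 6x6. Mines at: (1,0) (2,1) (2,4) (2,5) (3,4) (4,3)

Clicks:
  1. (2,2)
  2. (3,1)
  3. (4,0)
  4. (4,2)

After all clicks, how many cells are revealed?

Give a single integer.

Click 1 (2,2) count=1: revealed 1 new [(2,2)] -> total=1
Click 2 (3,1) count=1: revealed 1 new [(3,1)] -> total=2
Click 3 (4,0) count=0: revealed 8 new [(3,0) (3,2) (4,0) (4,1) (4,2) (5,0) (5,1) (5,2)] -> total=10
Click 4 (4,2) count=1: revealed 0 new [(none)] -> total=10

Answer: 10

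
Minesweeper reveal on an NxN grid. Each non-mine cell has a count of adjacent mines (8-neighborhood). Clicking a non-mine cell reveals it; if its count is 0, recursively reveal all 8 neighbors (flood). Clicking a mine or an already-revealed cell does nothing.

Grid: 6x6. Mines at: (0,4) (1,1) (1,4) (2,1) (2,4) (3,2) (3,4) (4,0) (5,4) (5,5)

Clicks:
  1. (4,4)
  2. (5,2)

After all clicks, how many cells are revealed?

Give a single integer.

Answer: 7

Derivation:
Click 1 (4,4) count=3: revealed 1 new [(4,4)] -> total=1
Click 2 (5,2) count=0: revealed 6 new [(4,1) (4,2) (4,3) (5,1) (5,2) (5,3)] -> total=7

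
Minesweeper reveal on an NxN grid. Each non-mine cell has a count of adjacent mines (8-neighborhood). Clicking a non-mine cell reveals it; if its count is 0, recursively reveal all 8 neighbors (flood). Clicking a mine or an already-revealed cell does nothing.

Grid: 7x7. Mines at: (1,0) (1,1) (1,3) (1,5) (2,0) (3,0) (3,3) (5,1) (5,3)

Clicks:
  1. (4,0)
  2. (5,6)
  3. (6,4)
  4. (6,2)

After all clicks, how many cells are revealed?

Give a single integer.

Answer: 17

Derivation:
Click 1 (4,0) count=2: revealed 1 new [(4,0)] -> total=1
Click 2 (5,6) count=0: revealed 15 new [(2,4) (2,5) (2,6) (3,4) (3,5) (3,6) (4,4) (4,5) (4,6) (5,4) (5,5) (5,6) (6,4) (6,5) (6,6)] -> total=16
Click 3 (6,4) count=1: revealed 0 new [(none)] -> total=16
Click 4 (6,2) count=2: revealed 1 new [(6,2)] -> total=17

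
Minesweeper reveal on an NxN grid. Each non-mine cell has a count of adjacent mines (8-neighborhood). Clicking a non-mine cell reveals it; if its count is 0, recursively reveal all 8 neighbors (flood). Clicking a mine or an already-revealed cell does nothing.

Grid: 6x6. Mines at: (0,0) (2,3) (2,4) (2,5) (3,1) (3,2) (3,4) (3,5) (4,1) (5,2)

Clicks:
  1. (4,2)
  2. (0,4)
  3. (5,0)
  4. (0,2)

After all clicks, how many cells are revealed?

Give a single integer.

Answer: 12

Derivation:
Click 1 (4,2) count=4: revealed 1 new [(4,2)] -> total=1
Click 2 (0,4) count=0: revealed 10 new [(0,1) (0,2) (0,3) (0,4) (0,5) (1,1) (1,2) (1,3) (1,4) (1,5)] -> total=11
Click 3 (5,0) count=1: revealed 1 new [(5,0)] -> total=12
Click 4 (0,2) count=0: revealed 0 new [(none)] -> total=12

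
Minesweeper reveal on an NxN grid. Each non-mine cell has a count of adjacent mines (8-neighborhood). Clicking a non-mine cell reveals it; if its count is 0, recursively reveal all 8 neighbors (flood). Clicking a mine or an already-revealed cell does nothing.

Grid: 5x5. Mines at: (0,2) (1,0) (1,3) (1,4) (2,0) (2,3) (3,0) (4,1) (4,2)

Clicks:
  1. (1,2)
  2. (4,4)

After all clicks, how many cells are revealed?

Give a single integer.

Answer: 5

Derivation:
Click 1 (1,2) count=3: revealed 1 new [(1,2)] -> total=1
Click 2 (4,4) count=0: revealed 4 new [(3,3) (3,4) (4,3) (4,4)] -> total=5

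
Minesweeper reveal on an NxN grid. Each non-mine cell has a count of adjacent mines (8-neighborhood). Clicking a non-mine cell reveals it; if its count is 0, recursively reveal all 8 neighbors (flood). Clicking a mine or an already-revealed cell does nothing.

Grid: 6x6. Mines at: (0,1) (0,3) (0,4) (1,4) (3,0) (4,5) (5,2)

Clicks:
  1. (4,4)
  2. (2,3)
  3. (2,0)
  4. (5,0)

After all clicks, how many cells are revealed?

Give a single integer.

Answer: 7

Derivation:
Click 1 (4,4) count=1: revealed 1 new [(4,4)] -> total=1
Click 2 (2,3) count=1: revealed 1 new [(2,3)] -> total=2
Click 3 (2,0) count=1: revealed 1 new [(2,0)] -> total=3
Click 4 (5,0) count=0: revealed 4 new [(4,0) (4,1) (5,0) (5,1)] -> total=7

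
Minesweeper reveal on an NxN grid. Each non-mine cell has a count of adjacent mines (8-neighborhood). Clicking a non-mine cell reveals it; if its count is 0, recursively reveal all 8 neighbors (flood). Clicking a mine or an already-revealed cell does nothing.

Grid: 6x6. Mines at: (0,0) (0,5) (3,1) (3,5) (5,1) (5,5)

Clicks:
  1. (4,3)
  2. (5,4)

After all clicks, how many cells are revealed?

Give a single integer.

Answer: 21

Derivation:
Click 1 (4,3) count=0: revealed 21 new [(0,1) (0,2) (0,3) (0,4) (1,1) (1,2) (1,3) (1,4) (2,1) (2,2) (2,3) (2,4) (3,2) (3,3) (3,4) (4,2) (4,3) (4,4) (5,2) (5,3) (5,4)] -> total=21
Click 2 (5,4) count=1: revealed 0 new [(none)] -> total=21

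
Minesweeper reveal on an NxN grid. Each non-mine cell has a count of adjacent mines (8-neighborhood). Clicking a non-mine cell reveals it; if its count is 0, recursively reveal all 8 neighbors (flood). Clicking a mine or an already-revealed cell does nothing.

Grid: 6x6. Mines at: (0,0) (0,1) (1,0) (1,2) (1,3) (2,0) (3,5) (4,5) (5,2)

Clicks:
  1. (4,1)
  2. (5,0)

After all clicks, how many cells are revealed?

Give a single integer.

Click 1 (4,1) count=1: revealed 1 new [(4,1)] -> total=1
Click 2 (5,0) count=0: revealed 5 new [(3,0) (3,1) (4,0) (5,0) (5,1)] -> total=6

Answer: 6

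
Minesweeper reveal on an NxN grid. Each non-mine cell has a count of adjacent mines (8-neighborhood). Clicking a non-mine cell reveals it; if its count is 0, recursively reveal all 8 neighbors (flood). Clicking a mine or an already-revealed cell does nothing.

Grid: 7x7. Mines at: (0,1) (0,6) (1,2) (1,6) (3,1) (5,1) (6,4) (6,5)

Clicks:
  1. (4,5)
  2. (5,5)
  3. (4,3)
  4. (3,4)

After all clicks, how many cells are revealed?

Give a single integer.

Click 1 (4,5) count=0: revealed 26 new [(0,3) (0,4) (0,5) (1,3) (1,4) (1,5) (2,2) (2,3) (2,4) (2,5) (2,6) (3,2) (3,3) (3,4) (3,5) (3,6) (4,2) (4,3) (4,4) (4,5) (4,6) (5,2) (5,3) (5,4) (5,5) (5,6)] -> total=26
Click 2 (5,5) count=2: revealed 0 new [(none)] -> total=26
Click 3 (4,3) count=0: revealed 0 new [(none)] -> total=26
Click 4 (3,4) count=0: revealed 0 new [(none)] -> total=26

Answer: 26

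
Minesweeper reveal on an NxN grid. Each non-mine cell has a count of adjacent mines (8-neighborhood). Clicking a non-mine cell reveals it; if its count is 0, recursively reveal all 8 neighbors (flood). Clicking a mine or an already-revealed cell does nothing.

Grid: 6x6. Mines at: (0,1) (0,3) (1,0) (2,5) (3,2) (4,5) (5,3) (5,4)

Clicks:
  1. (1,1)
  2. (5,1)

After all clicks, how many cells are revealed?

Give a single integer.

Click 1 (1,1) count=2: revealed 1 new [(1,1)] -> total=1
Click 2 (5,1) count=0: revealed 10 new [(2,0) (2,1) (3,0) (3,1) (4,0) (4,1) (4,2) (5,0) (5,1) (5,2)] -> total=11

Answer: 11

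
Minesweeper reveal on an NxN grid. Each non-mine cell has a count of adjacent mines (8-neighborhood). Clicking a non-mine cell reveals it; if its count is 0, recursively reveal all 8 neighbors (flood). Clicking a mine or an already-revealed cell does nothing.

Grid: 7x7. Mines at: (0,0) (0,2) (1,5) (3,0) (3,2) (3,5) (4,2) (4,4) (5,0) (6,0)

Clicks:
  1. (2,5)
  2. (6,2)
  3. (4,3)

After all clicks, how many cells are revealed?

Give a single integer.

Click 1 (2,5) count=2: revealed 1 new [(2,5)] -> total=1
Click 2 (6,2) count=0: revealed 14 new [(4,5) (4,6) (5,1) (5,2) (5,3) (5,4) (5,5) (5,6) (6,1) (6,2) (6,3) (6,4) (6,5) (6,6)] -> total=15
Click 3 (4,3) count=3: revealed 1 new [(4,3)] -> total=16

Answer: 16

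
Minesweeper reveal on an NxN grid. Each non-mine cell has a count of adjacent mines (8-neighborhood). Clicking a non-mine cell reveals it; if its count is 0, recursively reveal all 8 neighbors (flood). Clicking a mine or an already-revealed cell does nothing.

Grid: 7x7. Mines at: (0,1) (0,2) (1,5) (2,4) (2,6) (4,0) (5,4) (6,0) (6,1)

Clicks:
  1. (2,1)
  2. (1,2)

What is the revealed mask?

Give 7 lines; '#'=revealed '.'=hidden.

Answer: .......
####...
####...
####...
.###...
.###...
.......

Derivation:
Click 1 (2,1) count=0: revealed 18 new [(1,0) (1,1) (1,2) (1,3) (2,0) (2,1) (2,2) (2,3) (3,0) (3,1) (3,2) (3,3) (4,1) (4,2) (4,3) (5,1) (5,2) (5,3)] -> total=18
Click 2 (1,2) count=2: revealed 0 new [(none)] -> total=18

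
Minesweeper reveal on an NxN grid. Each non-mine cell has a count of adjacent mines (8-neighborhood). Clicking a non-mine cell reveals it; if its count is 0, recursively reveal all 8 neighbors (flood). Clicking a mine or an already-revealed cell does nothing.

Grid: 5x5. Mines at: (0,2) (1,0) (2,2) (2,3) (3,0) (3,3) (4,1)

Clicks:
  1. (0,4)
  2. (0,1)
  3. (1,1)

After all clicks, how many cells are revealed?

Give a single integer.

Answer: 6

Derivation:
Click 1 (0,4) count=0: revealed 4 new [(0,3) (0,4) (1,3) (1,4)] -> total=4
Click 2 (0,1) count=2: revealed 1 new [(0,1)] -> total=5
Click 3 (1,1) count=3: revealed 1 new [(1,1)] -> total=6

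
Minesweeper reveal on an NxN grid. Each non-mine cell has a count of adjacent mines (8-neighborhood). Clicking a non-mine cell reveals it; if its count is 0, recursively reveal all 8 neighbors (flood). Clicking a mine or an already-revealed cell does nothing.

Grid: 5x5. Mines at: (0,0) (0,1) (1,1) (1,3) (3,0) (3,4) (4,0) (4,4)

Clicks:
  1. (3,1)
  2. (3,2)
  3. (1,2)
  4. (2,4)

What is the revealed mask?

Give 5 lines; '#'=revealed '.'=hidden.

Answer: .....
..#..
.####
.###.
.###.

Derivation:
Click 1 (3,1) count=2: revealed 1 new [(3,1)] -> total=1
Click 2 (3,2) count=0: revealed 8 new [(2,1) (2,2) (2,3) (3,2) (3,3) (4,1) (4,2) (4,3)] -> total=9
Click 3 (1,2) count=3: revealed 1 new [(1,2)] -> total=10
Click 4 (2,4) count=2: revealed 1 new [(2,4)] -> total=11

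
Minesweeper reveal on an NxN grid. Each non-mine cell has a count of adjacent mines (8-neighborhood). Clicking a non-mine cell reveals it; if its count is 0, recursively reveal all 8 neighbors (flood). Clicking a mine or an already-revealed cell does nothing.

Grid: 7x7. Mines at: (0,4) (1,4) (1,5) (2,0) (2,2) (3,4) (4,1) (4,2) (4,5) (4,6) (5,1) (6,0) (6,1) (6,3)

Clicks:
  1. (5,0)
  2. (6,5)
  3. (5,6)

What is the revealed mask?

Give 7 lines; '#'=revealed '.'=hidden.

Click 1 (5,0) count=4: revealed 1 new [(5,0)] -> total=1
Click 2 (6,5) count=0: revealed 6 new [(5,4) (5,5) (5,6) (6,4) (6,5) (6,6)] -> total=7
Click 3 (5,6) count=2: revealed 0 new [(none)] -> total=7

Answer: .......
.......
.......
.......
.......
#...###
....###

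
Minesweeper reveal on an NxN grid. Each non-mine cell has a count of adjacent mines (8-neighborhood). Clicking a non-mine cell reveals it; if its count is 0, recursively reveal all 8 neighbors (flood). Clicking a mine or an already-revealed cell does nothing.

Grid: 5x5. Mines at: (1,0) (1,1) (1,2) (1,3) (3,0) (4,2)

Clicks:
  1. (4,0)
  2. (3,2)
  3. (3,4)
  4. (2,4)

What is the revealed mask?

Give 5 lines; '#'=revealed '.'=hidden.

Click 1 (4,0) count=1: revealed 1 new [(4,0)] -> total=1
Click 2 (3,2) count=1: revealed 1 new [(3,2)] -> total=2
Click 3 (3,4) count=0: revealed 6 new [(2,3) (2,4) (3,3) (3,4) (4,3) (4,4)] -> total=8
Click 4 (2,4) count=1: revealed 0 new [(none)] -> total=8

Answer: .....
.....
...##
..###
#..##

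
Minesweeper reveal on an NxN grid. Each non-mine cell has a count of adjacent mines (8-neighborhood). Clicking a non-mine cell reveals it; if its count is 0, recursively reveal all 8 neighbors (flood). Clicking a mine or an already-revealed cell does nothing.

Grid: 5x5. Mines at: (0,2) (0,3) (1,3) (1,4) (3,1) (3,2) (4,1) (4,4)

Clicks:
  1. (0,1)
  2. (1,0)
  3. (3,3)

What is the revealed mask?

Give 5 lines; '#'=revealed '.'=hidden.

Click 1 (0,1) count=1: revealed 1 new [(0,1)] -> total=1
Click 2 (1,0) count=0: revealed 5 new [(0,0) (1,0) (1,1) (2,0) (2,1)] -> total=6
Click 3 (3,3) count=2: revealed 1 new [(3,3)] -> total=7

Answer: ##...
##...
##...
...#.
.....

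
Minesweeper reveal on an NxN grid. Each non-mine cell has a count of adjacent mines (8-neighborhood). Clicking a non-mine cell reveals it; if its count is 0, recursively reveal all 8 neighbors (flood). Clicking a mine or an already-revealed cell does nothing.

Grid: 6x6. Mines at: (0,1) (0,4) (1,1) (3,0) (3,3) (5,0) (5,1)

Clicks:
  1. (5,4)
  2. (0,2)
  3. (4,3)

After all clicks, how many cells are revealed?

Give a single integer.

Click 1 (5,4) count=0: revealed 14 new [(1,4) (1,5) (2,4) (2,5) (3,4) (3,5) (4,2) (4,3) (4,4) (4,5) (5,2) (5,3) (5,4) (5,5)] -> total=14
Click 2 (0,2) count=2: revealed 1 new [(0,2)] -> total=15
Click 3 (4,3) count=1: revealed 0 new [(none)] -> total=15

Answer: 15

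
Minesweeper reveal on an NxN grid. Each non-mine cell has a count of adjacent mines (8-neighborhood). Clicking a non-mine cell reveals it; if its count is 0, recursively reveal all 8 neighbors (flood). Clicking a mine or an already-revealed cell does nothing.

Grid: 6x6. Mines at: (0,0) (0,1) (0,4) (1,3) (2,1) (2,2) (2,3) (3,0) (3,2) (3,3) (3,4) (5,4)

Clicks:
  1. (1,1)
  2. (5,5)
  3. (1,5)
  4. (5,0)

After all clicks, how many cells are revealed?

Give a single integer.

Answer: 11

Derivation:
Click 1 (1,1) count=4: revealed 1 new [(1,1)] -> total=1
Click 2 (5,5) count=1: revealed 1 new [(5,5)] -> total=2
Click 3 (1,5) count=1: revealed 1 new [(1,5)] -> total=3
Click 4 (5,0) count=0: revealed 8 new [(4,0) (4,1) (4,2) (4,3) (5,0) (5,1) (5,2) (5,3)] -> total=11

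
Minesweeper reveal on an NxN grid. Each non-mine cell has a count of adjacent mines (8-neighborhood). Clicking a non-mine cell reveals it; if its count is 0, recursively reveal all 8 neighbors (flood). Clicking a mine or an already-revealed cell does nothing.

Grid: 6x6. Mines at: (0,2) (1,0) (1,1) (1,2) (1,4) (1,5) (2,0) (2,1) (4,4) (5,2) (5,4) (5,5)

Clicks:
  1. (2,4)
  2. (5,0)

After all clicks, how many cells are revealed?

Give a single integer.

Answer: 7

Derivation:
Click 1 (2,4) count=2: revealed 1 new [(2,4)] -> total=1
Click 2 (5,0) count=0: revealed 6 new [(3,0) (3,1) (4,0) (4,1) (5,0) (5,1)] -> total=7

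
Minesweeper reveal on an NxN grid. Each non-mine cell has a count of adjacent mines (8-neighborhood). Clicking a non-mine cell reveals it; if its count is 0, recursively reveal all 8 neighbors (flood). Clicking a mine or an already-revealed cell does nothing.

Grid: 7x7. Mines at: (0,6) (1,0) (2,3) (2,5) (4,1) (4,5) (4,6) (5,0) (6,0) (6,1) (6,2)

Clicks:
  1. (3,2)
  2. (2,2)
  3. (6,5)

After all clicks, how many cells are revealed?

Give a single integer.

Click 1 (3,2) count=2: revealed 1 new [(3,2)] -> total=1
Click 2 (2,2) count=1: revealed 1 new [(2,2)] -> total=2
Click 3 (6,5) count=0: revealed 8 new [(5,3) (5,4) (5,5) (5,6) (6,3) (6,4) (6,5) (6,6)] -> total=10

Answer: 10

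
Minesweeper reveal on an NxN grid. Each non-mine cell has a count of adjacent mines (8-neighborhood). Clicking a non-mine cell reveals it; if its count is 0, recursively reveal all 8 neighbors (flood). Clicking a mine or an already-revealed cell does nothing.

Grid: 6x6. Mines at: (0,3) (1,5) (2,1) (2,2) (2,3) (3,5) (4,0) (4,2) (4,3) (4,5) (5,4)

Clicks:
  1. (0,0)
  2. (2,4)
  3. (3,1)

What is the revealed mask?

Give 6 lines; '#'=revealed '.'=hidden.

Click 1 (0,0) count=0: revealed 6 new [(0,0) (0,1) (0,2) (1,0) (1,1) (1,2)] -> total=6
Click 2 (2,4) count=3: revealed 1 new [(2,4)] -> total=7
Click 3 (3,1) count=4: revealed 1 new [(3,1)] -> total=8

Answer: ###...
###...
....#.
.#....
......
......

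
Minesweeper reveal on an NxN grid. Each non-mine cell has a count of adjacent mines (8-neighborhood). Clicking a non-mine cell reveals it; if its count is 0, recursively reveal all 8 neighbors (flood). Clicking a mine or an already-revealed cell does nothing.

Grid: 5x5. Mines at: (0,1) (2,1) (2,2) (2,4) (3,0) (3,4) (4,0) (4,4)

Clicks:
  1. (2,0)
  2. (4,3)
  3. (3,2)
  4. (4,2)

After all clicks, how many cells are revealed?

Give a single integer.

Answer: 7

Derivation:
Click 1 (2,0) count=2: revealed 1 new [(2,0)] -> total=1
Click 2 (4,3) count=2: revealed 1 new [(4,3)] -> total=2
Click 3 (3,2) count=2: revealed 1 new [(3,2)] -> total=3
Click 4 (4,2) count=0: revealed 4 new [(3,1) (3,3) (4,1) (4,2)] -> total=7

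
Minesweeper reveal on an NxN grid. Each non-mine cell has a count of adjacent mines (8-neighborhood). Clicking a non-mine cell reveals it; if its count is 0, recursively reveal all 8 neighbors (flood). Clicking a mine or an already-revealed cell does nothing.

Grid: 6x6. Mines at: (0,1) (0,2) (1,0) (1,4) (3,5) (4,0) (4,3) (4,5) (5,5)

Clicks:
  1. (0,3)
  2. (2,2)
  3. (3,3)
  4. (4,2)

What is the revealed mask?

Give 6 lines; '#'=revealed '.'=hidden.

Answer: ...#..
.###..
.###..
.###..
..#...
......

Derivation:
Click 1 (0,3) count=2: revealed 1 new [(0,3)] -> total=1
Click 2 (2,2) count=0: revealed 9 new [(1,1) (1,2) (1,3) (2,1) (2,2) (2,3) (3,1) (3,2) (3,3)] -> total=10
Click 3 (3,3) count=1: revealed 0 new [(none)] -> total=10
Click 4 (4,2) count=1: revealed 1 new [(4,2)] -> total=11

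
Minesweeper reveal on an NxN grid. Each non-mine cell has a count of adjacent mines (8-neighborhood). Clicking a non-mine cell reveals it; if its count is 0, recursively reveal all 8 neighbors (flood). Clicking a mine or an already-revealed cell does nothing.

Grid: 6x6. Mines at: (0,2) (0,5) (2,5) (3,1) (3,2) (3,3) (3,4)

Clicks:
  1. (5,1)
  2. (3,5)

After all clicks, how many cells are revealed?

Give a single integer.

Click 1 (5,1) count=0: revealed 12 new [(4,0) (4,1) (4,2) (4,3) (4,4) (4,5) (5,0) (5,1) (5,2) (5,3) (5,4) (5,5)] -> total=12
Click 2 (3,5) count=2: revealed 1 new [(3,5)] -> total=13

Answer: 13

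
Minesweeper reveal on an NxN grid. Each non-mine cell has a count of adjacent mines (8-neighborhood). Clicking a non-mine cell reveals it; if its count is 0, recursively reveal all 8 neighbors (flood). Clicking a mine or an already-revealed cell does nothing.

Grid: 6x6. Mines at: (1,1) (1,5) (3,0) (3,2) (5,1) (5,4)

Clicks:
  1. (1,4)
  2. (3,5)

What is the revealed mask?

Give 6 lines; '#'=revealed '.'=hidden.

Answer: ......
....#.
...###
...###
...###
......

Derivation:
Click 1 (1,4) count=1: revealed 1 new [(1,4)] -> total=1
Click 2 (3,5) count=0: revealed 9 new [(2,3) (2,4) (2,5) (3,3) (3,4) (3,5) (4,3) (4,4) (4,5)] -> total=10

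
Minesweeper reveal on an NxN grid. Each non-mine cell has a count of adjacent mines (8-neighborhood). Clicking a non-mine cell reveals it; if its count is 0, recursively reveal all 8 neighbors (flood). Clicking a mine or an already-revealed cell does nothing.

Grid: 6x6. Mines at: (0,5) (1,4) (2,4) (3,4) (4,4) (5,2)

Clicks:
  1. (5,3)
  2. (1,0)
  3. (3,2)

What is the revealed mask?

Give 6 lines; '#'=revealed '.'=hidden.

Answer: ####..
####..
####..
####..
####..
##.#..

Derivation:
Click 1 (5,3) count=2: revealed 1 new [(5,3)] -> total=1
Click 2 (1,0) count=0: revealed 22 new [(0,0) (0,1) (0,2) (0,3) (1,0) (1,1) (1,2) (1,3) (2,0) (2,1) (2,2) (2,3) (3,0) (3,1) (3,2) (3,3) (4,0) (4,1) (4,2) (4,3) (5,0) (5,1)] -> total=23
Click 3 (3,2) count=0: revealed 0 new [(none)] -> total=23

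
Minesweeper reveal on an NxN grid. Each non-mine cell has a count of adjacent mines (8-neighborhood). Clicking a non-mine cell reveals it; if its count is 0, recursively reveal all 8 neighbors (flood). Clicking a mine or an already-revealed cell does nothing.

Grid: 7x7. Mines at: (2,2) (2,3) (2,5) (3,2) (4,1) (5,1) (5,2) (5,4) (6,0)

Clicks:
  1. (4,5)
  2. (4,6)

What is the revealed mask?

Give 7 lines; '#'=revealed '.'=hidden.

Click 1 (4,5) count=1: revealed 1 new [(4,5)] -> total=1
Click 2 (4,6) count=0: revealed 7 new [(3,5) (3,6) (4,6) (5,5) (5,6) (6,5) (6,6)] -> total=8

Answer: .......
.......
.......
.....##
.....##
.....##
.....##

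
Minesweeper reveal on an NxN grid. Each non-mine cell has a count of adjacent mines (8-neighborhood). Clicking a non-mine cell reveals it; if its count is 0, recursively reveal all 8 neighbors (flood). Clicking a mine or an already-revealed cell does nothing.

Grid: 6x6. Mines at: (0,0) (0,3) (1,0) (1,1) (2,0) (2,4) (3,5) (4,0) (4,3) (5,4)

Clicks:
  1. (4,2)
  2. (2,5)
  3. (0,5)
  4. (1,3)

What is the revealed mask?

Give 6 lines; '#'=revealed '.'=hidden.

Answer: ....##
...###
.....#
......
..#...
......

Derivation:
Click 1 (4,2) count=1: revealed 1 new [(4,2)] -> total=1
Click 2 (2,5) count=2: revealed 1 new [(2,5)] -> total=2
Click 3 (0,5) count=0: revealed 4 new [(0,4) (0,5) (1,4) (1,5)] -> total=6
Click 4 (1,3) count=2: revealed 1 new [(1,3)] -> total=7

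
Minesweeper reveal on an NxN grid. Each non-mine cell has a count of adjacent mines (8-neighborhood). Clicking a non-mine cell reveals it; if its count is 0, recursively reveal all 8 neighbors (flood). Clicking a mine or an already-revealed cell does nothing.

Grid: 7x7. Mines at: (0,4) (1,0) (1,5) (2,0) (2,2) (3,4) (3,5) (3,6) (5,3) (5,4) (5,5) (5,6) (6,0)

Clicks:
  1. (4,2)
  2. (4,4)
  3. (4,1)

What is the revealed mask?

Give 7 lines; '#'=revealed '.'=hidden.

Click 1 (4,2) count=1: revealed 1 new [(4,2)] -> total=1
Click 2 (4,4) count=5: revealed 1 new [(4,4)] -> total=2
Click 3 (4,1) count=0: revealed 8 new [(3,0) (3,1) (3,2) (4,0) (4,1) (5,0) (5,1) (5,2)] -> total=10

Answer: .......
.......
.......
###....
###.#..
###....
.......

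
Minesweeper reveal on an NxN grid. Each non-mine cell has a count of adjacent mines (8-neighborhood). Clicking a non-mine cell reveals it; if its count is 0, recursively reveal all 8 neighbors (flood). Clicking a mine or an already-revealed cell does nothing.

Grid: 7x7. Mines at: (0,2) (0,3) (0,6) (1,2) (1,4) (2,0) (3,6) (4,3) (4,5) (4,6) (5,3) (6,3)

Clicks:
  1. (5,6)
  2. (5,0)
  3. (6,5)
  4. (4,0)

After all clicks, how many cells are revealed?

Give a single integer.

Click 1 (5,6) count=2: revealed 1 new [(5,6)] -> total=1
Click 2 (5,0) count=0: revealed 12 new [(3,0) (3,1) (3,2) (4,0) (4,1) (4,2) (5,0) (5,1) (5,2) (6,0) (6,1) (6,2)] -> total=13
Click 3 (6,5) count=0: revealed 5 new [(5,4) (5,5) (6,4) (6,5) (6,6)] -> total=18
Click 4 (4,0) count=0: revealed 0 new [(none)] -> total=18

Answer: 18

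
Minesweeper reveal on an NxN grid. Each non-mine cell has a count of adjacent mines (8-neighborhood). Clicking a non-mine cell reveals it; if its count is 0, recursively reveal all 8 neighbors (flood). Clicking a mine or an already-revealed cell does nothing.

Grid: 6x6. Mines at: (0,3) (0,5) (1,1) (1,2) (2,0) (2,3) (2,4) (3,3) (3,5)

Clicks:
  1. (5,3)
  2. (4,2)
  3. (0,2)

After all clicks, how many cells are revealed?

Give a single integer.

Click 1 (5,3) count=0: revealed 15 new [(3,0) (3,1) (3,2) (4,0) (4,1) (4,2) (4,3) (4,4) (4,5) (5,0) (5,1) (5,2) (5,3) (5,4) (5,5)] -> total=15
Click 2 (4,2) count=1: revealed 0 new [(none)] -> total=15
Click 3 (0,2) count=3: revealed 1 new [(0,2)] -> total=16

Answer: 16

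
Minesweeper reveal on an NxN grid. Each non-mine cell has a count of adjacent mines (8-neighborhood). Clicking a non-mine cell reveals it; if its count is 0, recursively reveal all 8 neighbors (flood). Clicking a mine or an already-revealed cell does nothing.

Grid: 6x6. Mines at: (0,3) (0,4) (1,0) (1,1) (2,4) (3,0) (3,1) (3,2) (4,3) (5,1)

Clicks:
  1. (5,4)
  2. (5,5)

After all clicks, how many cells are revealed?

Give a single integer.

Answer: 6

Derivation:
Click 1 (5,4) count=1: revealed 1 new [(5,4)] -> total=1
Click 2 (5,5) count=0: revealed 5 new [(3,4) (3,5) (4,4) (4,5) (5,5)] -> total=6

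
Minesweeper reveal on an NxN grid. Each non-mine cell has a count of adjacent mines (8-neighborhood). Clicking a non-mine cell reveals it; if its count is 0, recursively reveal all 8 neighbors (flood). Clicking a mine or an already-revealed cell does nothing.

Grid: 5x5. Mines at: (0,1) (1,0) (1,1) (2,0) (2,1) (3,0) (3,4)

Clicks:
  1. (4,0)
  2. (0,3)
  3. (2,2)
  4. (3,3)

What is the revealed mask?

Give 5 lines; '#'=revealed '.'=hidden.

Click 1 (4,0) count=1: revealed 1 new [(4,0)] -> total=1
Click 2 (0,3) count=0: revealed 9 new [(0,2) (0,3) (0,4) (1,2) (1,3) (1,4) (2,2) (2,3) (2,4)] -> total=10
Click 3 (2,2) count=2: revealed 0 new [(none)] -> total=10
Click 4 (3,3) count=1: revealed 1 new [(3,3)] -> total=11

Answer: ..###
..###
..###
...#.
#....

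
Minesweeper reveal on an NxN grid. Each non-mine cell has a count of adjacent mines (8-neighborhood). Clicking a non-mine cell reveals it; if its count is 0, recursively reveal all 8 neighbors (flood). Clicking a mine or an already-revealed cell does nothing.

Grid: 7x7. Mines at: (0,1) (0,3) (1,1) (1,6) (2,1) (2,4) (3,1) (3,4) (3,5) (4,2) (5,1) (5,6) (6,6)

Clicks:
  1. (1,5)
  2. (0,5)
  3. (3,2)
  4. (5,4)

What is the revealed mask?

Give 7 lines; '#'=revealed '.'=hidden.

Answer: .....#.
.....#.
.......
..#....
...###.
..####.
..####.

Derivation:
Click 1 (1,5) count=2: revealed 1 new [(1,5)] -> total=1
Click 2 (0,5) count=1: revealed 1 new [(0,5)] -> total=2
Click 3 (3,2) count=3: revealed 1 new [(3,2)] -> total=3
Click 4 (5,4) count=0: revealed 11 new [(4,3) (4,4) (4,5) (5,2) (5,3) (5,4) (5,5) (6,2) (6,3) (6,4) (6,5)] -> total=14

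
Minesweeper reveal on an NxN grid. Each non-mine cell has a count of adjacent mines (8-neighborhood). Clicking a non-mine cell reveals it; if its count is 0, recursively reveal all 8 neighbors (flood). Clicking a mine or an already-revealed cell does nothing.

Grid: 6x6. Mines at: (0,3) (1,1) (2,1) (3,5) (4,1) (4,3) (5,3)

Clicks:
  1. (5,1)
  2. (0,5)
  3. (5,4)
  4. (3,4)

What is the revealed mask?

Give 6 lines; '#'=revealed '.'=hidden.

Answer: ....##
....##
....##
....#.
......
.#..#.

Derivation:
Click 1 (5,1) count=1: revealed 1 new [(5,1)] -> total=1
Click 2 (0,5) count=0: revealed 6 new [(0,4) (0,5) (1,4) (1,5) (2,4) (2,5)] -> total=7
Click 3 (5,4) count=2: revealed 1 new [(5,4)] -> total=8
Click 4 (3,4) count=2: revealed 1 new [(3,4)] -> total=9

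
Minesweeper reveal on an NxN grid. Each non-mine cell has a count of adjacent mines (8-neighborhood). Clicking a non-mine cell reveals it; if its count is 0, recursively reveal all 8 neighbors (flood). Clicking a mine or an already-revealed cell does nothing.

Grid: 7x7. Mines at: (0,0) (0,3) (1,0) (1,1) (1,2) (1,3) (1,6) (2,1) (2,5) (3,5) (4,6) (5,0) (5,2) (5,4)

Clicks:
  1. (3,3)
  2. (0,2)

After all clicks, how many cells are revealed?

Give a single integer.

Click 1 (3,3) count=0: revealed 9 new [(2,2) (2,3) (2,4) (3,2) (3,3) (3,4) (4,2) (4,3) (4,4)] -> total=9
Click 2 (0,2) count=4: revealed 1 new [(0,2)] -> total=10

Answer: 10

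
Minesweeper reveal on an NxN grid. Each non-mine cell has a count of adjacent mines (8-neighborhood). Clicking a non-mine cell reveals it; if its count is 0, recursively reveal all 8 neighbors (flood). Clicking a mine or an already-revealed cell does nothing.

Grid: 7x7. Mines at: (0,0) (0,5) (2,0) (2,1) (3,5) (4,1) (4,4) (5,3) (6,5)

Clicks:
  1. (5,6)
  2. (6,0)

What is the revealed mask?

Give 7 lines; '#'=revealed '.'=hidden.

Click 1 (5,6) count=1: revealed 1 new [(5,6)] -> total=1
Click 2 (6,0) count=0: revealed 6 new [(5,0) (5,1) (5,2) (6,0) (6,1) (6,2)] -> total=7

Answer: .......
.......
.......
.......
.......
###...#
###....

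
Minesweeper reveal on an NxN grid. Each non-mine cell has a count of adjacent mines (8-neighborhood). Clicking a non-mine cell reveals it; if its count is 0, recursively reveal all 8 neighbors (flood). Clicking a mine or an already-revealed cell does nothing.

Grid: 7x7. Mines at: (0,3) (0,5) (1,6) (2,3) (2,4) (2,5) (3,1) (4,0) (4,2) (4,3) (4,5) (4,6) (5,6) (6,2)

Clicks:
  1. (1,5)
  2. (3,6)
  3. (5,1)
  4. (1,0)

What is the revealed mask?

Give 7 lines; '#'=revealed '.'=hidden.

Answer: ###....
###..#.
###....
......#
.......
.#.....
.......

Derivation:
Click 1 (1,5) count=4: revealed 1 new [(1,5)] -> total=1
Click 2 (3,6) count=3: revealed 1 new [(3,6)] -> total=2
Click 3 (5,1) count=3: revealed 1 new [(5,1)] -> total=3
Click 4 (1,0) count=0: revealed 9 new [(0,0) (0,1) (0,2) (1,0) (1,1) (1,2) (2,0) (2,1) (2,2)] -> total=12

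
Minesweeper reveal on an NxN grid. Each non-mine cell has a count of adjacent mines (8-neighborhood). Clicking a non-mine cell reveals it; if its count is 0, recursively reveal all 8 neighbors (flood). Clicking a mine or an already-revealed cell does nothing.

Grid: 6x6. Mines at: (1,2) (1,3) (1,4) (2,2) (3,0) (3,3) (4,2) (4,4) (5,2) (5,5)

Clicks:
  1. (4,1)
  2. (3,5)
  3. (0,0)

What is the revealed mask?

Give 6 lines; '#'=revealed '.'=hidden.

Answer: ##....
##....
##....
.....#
.#....
......

Derivation:
Click 1 (4,1) count=3: revealed 1 new [(4,1)] -> total=1
Click 2 (3,5) count=1: revealed 1 new [(3,5)] -> total=2
Click 3 (0,0) count=0: revealed 6 new [(0,0) (0,1) (1,0) (1,1) (2,0) (2,1)] -> total=8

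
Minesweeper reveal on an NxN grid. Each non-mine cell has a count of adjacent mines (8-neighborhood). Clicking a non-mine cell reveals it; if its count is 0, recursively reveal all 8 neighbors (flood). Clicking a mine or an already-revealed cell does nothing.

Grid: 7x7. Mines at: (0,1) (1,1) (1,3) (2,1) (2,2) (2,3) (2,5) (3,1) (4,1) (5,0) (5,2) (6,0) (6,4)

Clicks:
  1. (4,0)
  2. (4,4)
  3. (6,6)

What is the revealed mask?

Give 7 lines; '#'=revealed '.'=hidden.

Click 1 (4,0) count=3: revealed 1 new [(4,0)] -> total=1
Click 2 (4,4) count=0: revealed 14 new [(3,3) (3,4) (3,5) (3,6) (4,3) (4,4) (4,5) (4,6) (5,3) (5,4) (5,5) (5,6) (6,5) (6,6)] -> total=15
Click 3 (6,6) count=0: revealed 0 new [(none)] -> total=15

Answer: .......
.......
.......
...####
#..####
...####
.....##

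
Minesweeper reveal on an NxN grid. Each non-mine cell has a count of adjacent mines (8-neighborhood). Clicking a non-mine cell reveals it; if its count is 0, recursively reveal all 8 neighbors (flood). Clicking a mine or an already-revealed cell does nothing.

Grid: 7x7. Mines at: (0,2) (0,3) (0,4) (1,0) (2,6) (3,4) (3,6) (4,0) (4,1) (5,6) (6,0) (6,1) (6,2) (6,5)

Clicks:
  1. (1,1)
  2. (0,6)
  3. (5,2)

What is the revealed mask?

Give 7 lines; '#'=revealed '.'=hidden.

Answer: .....##
.#...##
.......
.......
.......
..#....
.......

Derivation:
Click 1 (1,1) count=2: revealed 1 new [(1,1)] -> total=1
Click 2 (0,6) count=0: revealed 4 new [(0,5) (0,6) (1,5) (1,6)] -> total=5
Click 3 (5,2) count=3: revealed 1 new [(5,2)] -> total=6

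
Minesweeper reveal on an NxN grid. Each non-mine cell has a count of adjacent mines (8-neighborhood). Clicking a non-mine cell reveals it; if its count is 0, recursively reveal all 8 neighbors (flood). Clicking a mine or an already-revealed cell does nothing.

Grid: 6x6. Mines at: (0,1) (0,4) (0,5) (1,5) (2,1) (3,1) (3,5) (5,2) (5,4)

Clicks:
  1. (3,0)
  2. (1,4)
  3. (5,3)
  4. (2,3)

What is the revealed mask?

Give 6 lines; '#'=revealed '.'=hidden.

Answer: ......
..###.
..###.
#.###.
..###.
...#..

Derivation:
Click 1 (3,0) count=2: revealed 1 new [(3,0)] -> total=1
Click 2 (1,4) count=3: revealed 1 new [(1,4)] -> total=2
Click 3 (5,3) count=2: revealed 1 new [(5,3)] -> total=3
Click 4 (2,3) count=0: revealed 11 new [(1,2) (1,3) (2,2) (2,3) (2,4) (3,2) (3,3) (3,4) (4,2) (4,3) (4,4)] -> total=14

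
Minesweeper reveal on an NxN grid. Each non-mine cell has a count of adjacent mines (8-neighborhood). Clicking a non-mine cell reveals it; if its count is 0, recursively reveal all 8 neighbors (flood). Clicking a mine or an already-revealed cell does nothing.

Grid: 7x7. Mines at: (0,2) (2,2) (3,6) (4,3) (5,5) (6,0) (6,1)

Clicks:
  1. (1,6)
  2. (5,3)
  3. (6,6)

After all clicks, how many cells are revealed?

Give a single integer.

Click 1 (1,6) count=0: revealed 15 new [(0,3) (0,4) (0,5) (0,6) (1,3) (1,4) (1,5) (1,6) (2,3) (2,4) (2,5) (2,6) (3,3) (3,4) (3,5)] -> total=15
Click 2 (5,3) count=1: revealed 1 new [(5,3)] -> total=16
Click 3 (6,6) count=1: revealed 1 new [(6,6)] -> total=17

Answer: 17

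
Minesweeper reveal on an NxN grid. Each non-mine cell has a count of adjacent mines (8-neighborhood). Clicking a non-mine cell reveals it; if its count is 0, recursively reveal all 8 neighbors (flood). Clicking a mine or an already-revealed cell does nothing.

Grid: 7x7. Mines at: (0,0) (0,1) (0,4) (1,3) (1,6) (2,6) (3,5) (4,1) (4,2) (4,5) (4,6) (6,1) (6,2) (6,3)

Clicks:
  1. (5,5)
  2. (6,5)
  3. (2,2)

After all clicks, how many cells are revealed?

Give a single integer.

Click 1 (5,5) count=2: revealed 1 new [(5,5)] -> total=1
Click 2 (6,5) count=0: revealed 5 new [(5,4) (5,6) (6,4) (6,5) (6,6)] -> total=6
Click 3 (2,2) count=1: revealed 1 new [(2,2)] -> total=7

Answer: 7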